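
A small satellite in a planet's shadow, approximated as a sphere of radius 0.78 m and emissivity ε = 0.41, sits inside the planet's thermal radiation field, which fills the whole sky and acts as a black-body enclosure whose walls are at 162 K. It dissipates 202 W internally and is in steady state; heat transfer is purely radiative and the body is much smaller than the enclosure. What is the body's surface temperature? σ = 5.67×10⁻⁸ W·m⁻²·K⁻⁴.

T ≈ 207 K

For a small grey body in a large enclosure, net radiated power = εσA(T⁴ − T_w⁴).
Steady state: P = εσA(T⁴ − T_w⁴) with A = 4πr² = 7.645 m².
T⁴ = P/(εσA) + T_w⁴ = 202/(0.41·5.67×10⁻⁸·7.645) + (162)⁴
    = 1.137×10⁹ + 6.887×10⁸ = 1.825×10⁹ K⁴.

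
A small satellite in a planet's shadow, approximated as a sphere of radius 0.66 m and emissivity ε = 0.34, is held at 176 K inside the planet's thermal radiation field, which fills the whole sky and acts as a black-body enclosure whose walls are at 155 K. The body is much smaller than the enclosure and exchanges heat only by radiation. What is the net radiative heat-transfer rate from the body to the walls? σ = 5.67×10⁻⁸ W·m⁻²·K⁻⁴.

P_net ≈ 40.3 W

For a small grey body in a large enclosure: P_net = εσA(T_body⁴ − T_wall⁴).
A = 4πr² = 5.474 m²; T_body⁴ − T_wall⁴ = 9.595×10⁸ − 5.772×10⁸ = 3.823×10⁸ K⁴.
|P_net| = 0.34·5.67×10⁻⁸·5.474·3.823×10⁸.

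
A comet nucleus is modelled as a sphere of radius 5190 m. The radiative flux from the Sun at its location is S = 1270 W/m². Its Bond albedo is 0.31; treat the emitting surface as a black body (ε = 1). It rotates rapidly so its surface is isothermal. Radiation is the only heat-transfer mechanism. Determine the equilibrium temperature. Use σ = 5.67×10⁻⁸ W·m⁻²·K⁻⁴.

T ≈ 249 K

At equilibrium, absorbed power = emitted power.
Absorbing cross-section = πr² = 8.462×10⁷ m²; emitting surface = 4πr² = 3.385×10⁸ m² (ratio 4).
(1−a)S·A_cross = εσ·A_surf·T⁴  ⇒  T⁴ = (1−a)S/(4σ).
T⁴ = 0.690·1270/(4·5.67×10⁻⁸) = 3.864×10⁹ K⁴.
T = (3.864×10⁹)^(1/4).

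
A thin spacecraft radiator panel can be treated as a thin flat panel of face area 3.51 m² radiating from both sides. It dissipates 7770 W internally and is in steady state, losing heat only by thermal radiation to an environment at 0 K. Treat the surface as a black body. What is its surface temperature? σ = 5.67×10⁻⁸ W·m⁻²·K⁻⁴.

Steady state: internal power = radiated power, P = εσA T⁴.
Radiating area A = 2·3.51 = 7.020 m².
T⁴ = P/(εσA) = 7770/(1.0·5.67×10⁻⁸·7.020) = 1.952×10¹⁰ K⁴.
T = (1.952×10¹⁰)^(1/4).

T ≈ 374 K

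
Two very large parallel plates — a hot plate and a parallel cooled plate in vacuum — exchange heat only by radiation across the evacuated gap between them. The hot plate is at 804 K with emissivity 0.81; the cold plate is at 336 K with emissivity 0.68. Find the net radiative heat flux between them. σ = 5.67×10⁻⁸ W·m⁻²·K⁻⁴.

q ≈ 13500 W/m²

For two infinite grey parallel plates, q = σ(T₁⁴ − T₂⁴)/(1/ε₁ + 1/ε₂ − 1).
T₁⁴ − T₂⁴ = 4.179×10¹¹ − 1.275×10¹⁰ = 4.051×10¹¹ K⁴.
1/ε₁ + 1/ε₂ − 1 = 1.235 + 1.471 − 1 = 1.705.
q = 5.67×10⁻⁸ × 4.051×10¹¹ / 1.705.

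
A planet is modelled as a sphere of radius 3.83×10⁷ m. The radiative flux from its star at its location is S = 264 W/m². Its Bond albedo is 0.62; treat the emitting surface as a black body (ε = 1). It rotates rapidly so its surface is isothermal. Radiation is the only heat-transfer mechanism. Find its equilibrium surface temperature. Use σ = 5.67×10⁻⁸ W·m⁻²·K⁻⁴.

At equilibrium, absorbed power = emitted power.
Absorbing cross-section = πr² = 4.608×10¹⁵ m²; emitting surface = 4πr² = 1.843×10¹⁶ m² (ratio 4).
(1−a)S·A_cross = εσ·A_surf·T⁴  ⇒  T⁴ = (1−a)S/(4σ).
T⁴ = 0.380·264/(4·5.67×10⁻⁸) = 4.423×10⁸ K⁴.
T = (4.423×10⁸)^(1/4).

T ≈ 145 K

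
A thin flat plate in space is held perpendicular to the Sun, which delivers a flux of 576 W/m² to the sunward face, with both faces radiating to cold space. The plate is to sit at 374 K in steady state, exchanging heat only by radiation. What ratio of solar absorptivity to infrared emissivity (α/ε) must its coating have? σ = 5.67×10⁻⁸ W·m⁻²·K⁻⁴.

α/ε ≈ 3.85

Balance: αS·A = εσ·2A·T⁴ ⇒ α/ε = 2σT⁴/S.
α/ε = 2·5.67×10⁻⁸·(374)⁴/576 = 2·5.67×10⁻⁸·1.957×10¹⁰/576.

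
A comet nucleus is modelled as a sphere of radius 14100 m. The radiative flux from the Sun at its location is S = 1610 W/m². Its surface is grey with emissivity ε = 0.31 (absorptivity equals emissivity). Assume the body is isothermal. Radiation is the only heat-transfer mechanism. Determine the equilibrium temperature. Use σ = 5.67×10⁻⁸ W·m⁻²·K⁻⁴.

T ≈ 290 K

At equilibrium, absorbed power = emitted power.
Absorbing cross-section = πr² = 6.246×10⁸ m²; emitting surface = 4πr² = 2.498×10⁹ m² (ratio 4).
εS·A_cross = εσ·A_surf·T⁴  ⇒  T⁴ = S/(4σ)   (ε cancels).
T⁴ = 1610/(4·5.67×10⁻⁸) = 7.099×10⁹ K⁴.
T = (7.099×10⁹)^(1/4).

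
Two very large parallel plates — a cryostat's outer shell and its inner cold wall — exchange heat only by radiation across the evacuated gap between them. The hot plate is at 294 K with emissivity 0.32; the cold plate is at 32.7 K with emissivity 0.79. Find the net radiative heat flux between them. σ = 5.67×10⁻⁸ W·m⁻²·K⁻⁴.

q ≈ 125 W/m²

For two infinite grey parallel plates, q = σ(T₁⁴ − T₂⁴)/(1/ε₁ + 1/ε₂ − 1).
T₁⁴ − T₂⁴ = 7.471×10⁹ − 1.143×10⁶ = 7.470×10⁹ K⁴.
1/ε₁ + 1/ε₂ − 1 = 3.125 + 1.266 − 1 = 3.391.
q = 5.67×10⁻⁸ × 7.470×10⁹ / 3.391.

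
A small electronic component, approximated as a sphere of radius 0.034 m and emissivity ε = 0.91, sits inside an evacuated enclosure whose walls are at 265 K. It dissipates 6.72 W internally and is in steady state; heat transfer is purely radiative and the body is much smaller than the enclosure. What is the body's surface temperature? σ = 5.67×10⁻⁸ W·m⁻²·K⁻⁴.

T ≈ 343 K

For a small grey body in a large enclosure, net radiated power = εσA(T⁴ − T_w⁴).
Steady state: P = εσA(T⁴ − T_w⁴) with A = 4πr² = 0.01453 m².
T⁴ = P/(εσA) + T_w⁴ = 6.72/(0.91·5.67×10⁻⁸·0.01453) + (265)⁴
    = 8.966×10⁹ + 4.932×10⁹ = 1.390×10¹⁰ K⁴.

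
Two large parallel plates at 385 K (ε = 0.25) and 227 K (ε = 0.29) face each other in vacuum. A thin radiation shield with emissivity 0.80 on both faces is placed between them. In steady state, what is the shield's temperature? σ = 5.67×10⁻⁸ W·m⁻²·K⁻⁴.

In steady state the net flux on the hot side equals that on the cold side.
σ(T₁⁴−T_s⁴)/D₁ = σ(T_s⁴−T₂⁴)/D₂, with D₁ = 1/ε₁+1/ε_s−1 = 4.250, D₂ = 1/ε_s+1/ε₂−1 = 3.698.
Solve for T_s⁴: T_s⁴ = (D₂·T₁⁴ + D₁·T₂⁴)/(D₁+D₂) = 1.164×10¹⁰ K⁴.

T_s ≈ 328 K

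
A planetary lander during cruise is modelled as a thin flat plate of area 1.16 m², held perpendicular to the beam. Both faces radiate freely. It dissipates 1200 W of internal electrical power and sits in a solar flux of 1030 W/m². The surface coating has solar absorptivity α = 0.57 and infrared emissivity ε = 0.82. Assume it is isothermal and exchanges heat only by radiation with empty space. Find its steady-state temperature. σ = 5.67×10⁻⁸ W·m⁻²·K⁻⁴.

At steady state, absorbed solar power + internal power = radiated power.
Absorbed: α·S·A_cross = 0.57·1030·1.160 = 681.0 W (cross-section A).
Total input = 681.0 + 1200 = 1881 W.
Radiated: εσ·A_surf·T⁴ with A_surf = 2A = 2.320 m².
T⁴ = 1881/(0.82·5.67×10⁻⁸·2.320) = 1.744×10¹⁰ K⁴.

T ≈ 363 K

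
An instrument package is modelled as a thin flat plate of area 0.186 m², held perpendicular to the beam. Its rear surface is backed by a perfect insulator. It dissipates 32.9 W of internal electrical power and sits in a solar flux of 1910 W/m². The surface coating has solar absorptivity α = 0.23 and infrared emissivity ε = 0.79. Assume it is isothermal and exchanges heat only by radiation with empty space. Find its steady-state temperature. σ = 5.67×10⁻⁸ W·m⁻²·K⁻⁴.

At steady state, absorbed solar power + internal power = radiated power.
Absorbed: α·S·A_cross = 0.23·1910·0.1860 = 81.71 W (cross-section A).
Total input = 81.71 + 32.9 = 114.6 W.
Radiated: εσ·A_surf·T⁴ with A_surf = A = 0.1860 m².
T⁴ = 114.6/(0.79·5.67×10⁻⁸·0.1860) = 1.376×10¹⁰ K⁴.

T ≈ 342 K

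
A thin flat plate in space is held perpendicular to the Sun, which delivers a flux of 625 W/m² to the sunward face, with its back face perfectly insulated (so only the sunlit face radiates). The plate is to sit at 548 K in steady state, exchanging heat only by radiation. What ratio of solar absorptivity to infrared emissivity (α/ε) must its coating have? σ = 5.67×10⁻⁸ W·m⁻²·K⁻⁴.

α/ε ≈ 8.18

Balance: αS·A = εσ·1A·T⁴ ⇒ α/ε = σT⁴/S.
α/ε = 5.67×10⁻⁸·(548)⁴/625 = 5.67×10⁻⁸·9.018×10¹⁰/625.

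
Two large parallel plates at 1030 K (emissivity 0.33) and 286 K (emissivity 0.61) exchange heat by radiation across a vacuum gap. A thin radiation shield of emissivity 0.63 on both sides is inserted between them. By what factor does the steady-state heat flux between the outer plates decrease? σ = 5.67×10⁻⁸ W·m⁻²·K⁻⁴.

Without shield: q₀ = σΔ(T⁴)/(1/ε₁+1/ε₂−1) with denominator 3.670.
With shield the two gaps are in series; the resistances add: (1/ε₁+1/ε_s−1)+(1/ε_s+1/ε₂−1) = 3.618+2.227 = 5.844.
Heat-flux ratio q₀/q = 5.844/3.670.

factor ≈ 1.59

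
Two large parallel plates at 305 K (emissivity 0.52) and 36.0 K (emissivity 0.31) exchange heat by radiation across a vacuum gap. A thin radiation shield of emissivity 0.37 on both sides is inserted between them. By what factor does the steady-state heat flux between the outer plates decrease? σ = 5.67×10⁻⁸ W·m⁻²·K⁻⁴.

factor ≈ 2.06

Without shield: q₀ = σΔ(T⁴)/(1/ε₁+1/ε₂−1) with denominator 4.149.
With shield the two gaps are in series; the resistances add: (1/ε₁+1/ε_s−1)+(1/ε_s+1/ε₂−1) = 3.626+4.929 = 8.554.
Heat-flux ratio q₀/q = 8.554/4.149.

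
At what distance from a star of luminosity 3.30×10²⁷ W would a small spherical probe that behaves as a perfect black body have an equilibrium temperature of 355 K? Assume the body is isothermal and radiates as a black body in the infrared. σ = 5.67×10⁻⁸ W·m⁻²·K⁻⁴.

For an isothermal black-emitting sphere, (1−a)S·πr² = σ·4πr²·T⁴ ⇒ S = 4σT⁴/(1−a).
S = 4·5.67×10⁻⁸·(355)⁴/1.00 = 3602 W/m².
Flux falls as S = L/(4πd²), so d = √(L/(4πS)) = √(3.30×10²⁷/(4π·3602)).

d ≈ 2.70×10¹¹ m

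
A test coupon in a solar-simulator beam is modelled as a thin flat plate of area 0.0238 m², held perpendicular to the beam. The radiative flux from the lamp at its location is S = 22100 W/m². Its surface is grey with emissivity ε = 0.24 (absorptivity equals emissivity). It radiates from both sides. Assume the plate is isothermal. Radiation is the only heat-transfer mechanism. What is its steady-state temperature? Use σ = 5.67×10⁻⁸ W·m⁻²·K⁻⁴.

At equilibrium, absorbed power = emitted power.
Absorbing cross-section = A = 0.02380 m²; emitting surface = 2A = 0.04760 m² (ratio 2).
εS·A_cross = εσ·A_surf·T⁴  ⇒  T⁴ = S/(2σ)   (ε cancels).
T⁴ = 22100/(2·5.67×10⁻⁸) = 1.949×10¹¹ K⁴.
T = (1.949×10¹¹)^(1/4).

T ≈ 664 K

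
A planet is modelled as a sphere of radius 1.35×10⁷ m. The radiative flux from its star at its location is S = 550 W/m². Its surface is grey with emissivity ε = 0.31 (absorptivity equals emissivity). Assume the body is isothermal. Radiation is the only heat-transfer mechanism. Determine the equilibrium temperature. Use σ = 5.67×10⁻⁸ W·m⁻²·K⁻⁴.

At equilibrium, absorbed power = emitted power.
Absorbing cross-section = πr² = 5.726×10¹⁴ m²; emitting surface = 4πr² = 2.290×10¹⁵ m² (ratio 4).
εS·A_cross = εσ·A_surf·T⁴  ⇒  T⁴ = S/(4σ)   (ε cancels).
T⁴ = 550/(4·5.67×10⁻⁸) = 2.425×10⁹ K⁴.
T = (2.425×10⁹)^(1/4).

T ≈ 222 K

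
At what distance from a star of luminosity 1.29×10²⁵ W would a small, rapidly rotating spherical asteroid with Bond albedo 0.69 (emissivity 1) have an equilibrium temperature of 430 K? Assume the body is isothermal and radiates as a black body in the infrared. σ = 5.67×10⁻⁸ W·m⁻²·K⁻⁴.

d ≈ 6.41×10⁹ m

For an isothermal black-emitting sphere, (1−a)S·πr² = σ·4πr²·T⁴ ⇒ S = 4σT⁴/(1−a).
S = 4·5.67×10⁻⁸·(430)⁴/0.310 = 25010 W/m².
Flux falls as S = L/(4πd²), so d = √(L/(4πS)) = √(1.29×10²⁵/(4π·25010)).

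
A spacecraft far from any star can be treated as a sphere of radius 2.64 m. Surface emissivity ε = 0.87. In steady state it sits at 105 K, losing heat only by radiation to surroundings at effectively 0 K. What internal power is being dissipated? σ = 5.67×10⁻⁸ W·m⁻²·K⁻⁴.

Steady state: P = εσA T⁴.
A = 4πr² = 87.58 m²; T⁴ = (105)⁴ = 1.216×10⁸ K⁴.
P = 0.87 × 5.67×10⁻⁸ × 87.58 × 1.216×10⁸.

P ≈ 525 W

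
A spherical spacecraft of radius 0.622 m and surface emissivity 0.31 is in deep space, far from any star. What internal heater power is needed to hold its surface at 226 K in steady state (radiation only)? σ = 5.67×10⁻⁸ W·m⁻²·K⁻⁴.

P = εσ·4πr²·T⁴.
4πr² = 4.862 m²; T⁴ = 2.609×10⁹ K⁴.
P = 0.31·5.67×10⁻⁸·4.862·2.609×10⁹.

P ≈ 223 W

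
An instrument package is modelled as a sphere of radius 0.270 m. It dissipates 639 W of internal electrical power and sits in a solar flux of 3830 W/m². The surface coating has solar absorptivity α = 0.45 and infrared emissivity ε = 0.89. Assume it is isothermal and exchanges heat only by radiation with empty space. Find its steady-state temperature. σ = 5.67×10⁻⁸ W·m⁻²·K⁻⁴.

At steady state, absorbed solar power + internal power = radiated power.
Absorbed: α·S·A_cross = 0.45·3830·0.2290 = 394.7 W (cross-section πr²).
Total input = 394.7 + 639 = 1034 W.
Radiated: εσ·A_surf·T⁴ with A_surf = 4πr² = 0.9161 m².
T⁴ = 1034/(0.89·5.67×10⁻⁸·0.9161) = 2.236×10¹⁰ K⁴.

T ≈ 387 K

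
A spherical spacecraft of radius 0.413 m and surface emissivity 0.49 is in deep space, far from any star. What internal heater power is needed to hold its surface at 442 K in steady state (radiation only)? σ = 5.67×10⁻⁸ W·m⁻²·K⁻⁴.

P = εσ·4πr²·T⁴.
4πr² = 2.143 m²; T⁴ = 3.817×10¹⁰ K⁴.
P = 0.49·5.67×10⁻⁸·2.143·3.817×10¹⁰.

P ≈ 2270 W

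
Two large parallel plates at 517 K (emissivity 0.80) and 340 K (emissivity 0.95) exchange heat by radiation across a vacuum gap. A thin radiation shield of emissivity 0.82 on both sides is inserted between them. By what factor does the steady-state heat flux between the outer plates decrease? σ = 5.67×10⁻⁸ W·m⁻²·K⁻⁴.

factor ≈ 2.10

Without shield: q₀ = σΔ(T⁴)/(1/ε₁+1/ε₂−1) with denominator 1.303.
With shield the two gaps are in series; the resistances add: (1/ε₁+1/ε_s−1)+(1/ε_s+1/ε₂−1) = 1.470+1.272 = 2.742.
Heat-flux ratio q₀/q = 2.742/1.303.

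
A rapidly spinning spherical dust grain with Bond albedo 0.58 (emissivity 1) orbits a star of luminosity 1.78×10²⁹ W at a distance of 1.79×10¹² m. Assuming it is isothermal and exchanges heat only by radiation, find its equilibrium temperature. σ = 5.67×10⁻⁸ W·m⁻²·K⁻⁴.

First find the stellar flux at distance d: S = L/(4πd²) = 1.78×10²⁹/(4π·(1.79×10¹²)²) = 4421 W/m².
For an isothermal sphere, absorbed (1−a)S·πr² = emitted σ·4πr²·T⁴, so T⁴ = (1−a)S/(4σ).
T⁴ = 0.420·4421/(4·5.67×10⁻⁸) = 8.187×10⁹ K⁴.

T ≈ 301 K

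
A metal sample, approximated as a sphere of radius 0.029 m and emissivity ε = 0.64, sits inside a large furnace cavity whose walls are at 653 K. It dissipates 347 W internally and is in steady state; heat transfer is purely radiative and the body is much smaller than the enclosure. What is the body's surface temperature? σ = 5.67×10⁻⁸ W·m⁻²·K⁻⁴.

T ≈ 1020 K

For a small grey body in a large enclosure, net radiated power = εσA(T⁴ − T_w⁴).
Steady state: P = εσA(T⁴ − T_w⁴) with A = 4πr² = 0.01057 m².
T⁴ = P/(εσA) + T_w⁴ = 347/(0.64·5.67×10⁻⁸·0.01057) + (653)⁴
    = 9.048×10¹¹ + 1.818×10¹¹ = 1.087×10¹² K⁴.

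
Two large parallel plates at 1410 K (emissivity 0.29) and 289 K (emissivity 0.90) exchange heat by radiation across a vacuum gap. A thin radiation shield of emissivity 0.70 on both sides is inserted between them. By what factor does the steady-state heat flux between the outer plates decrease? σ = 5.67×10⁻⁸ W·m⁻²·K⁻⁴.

factor ≈ 1.52

Without shield: q₀ = σΔ(T⁴)/(1/ε₁+1/ε₂−1) with denominator 3.559.
With shield the two gaps are in series; the resistances add: (1/ε₁+1/ε_s−1)+(1/ε_s+1/ε₂−1) = 3.877+1.540 = 5.417.
Heat-flux ratio q₀/q = 5.417/3.559.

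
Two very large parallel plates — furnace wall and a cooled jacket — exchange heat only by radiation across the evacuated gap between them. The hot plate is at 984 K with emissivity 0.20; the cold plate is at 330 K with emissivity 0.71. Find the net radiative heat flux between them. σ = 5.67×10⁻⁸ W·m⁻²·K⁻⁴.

q ≈ 9700 W/m²

For two infinite grey parallel plates, q = σ(T₁⁴ − T₂⁴)/(1/ε₁ + 1/ε₂ − 1).
T₁⁴ − T₂⁴ = 9.375×10¹¹ − 1.186×10¹⁰ = 9.257×10¹¹ K⁴.
1/ε₁ + 1/ε₂ − 1 = 5.000 + 1.408 − 1 = 5.408.
q = 5.67×10⁻⁸ × 9.257×10¹¹ / 5.408.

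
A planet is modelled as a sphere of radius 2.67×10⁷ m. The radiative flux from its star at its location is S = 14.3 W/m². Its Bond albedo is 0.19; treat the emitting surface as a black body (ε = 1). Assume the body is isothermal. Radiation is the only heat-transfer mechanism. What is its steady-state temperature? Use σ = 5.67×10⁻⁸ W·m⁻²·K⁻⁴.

T ≈ 84.5 K

At equilibrium, absorbed power = emitted power.
Absorbing cross-section = πr² = 2.240×10¹⁵ m²; emitting surface = 4πr² = 8.958×10¹⁵ m² (ratio 4).
(1−a)S·A_cross = εσ·A_surf·T⁴  ⇒  T⁴ = (1−a)S/(4σ).
T⁴ = 0.810·14.3/(4·5.67×10⁻⁸) = 5.107×10⁷ K⁴.
T = (5.107×10⁷)^(1/4).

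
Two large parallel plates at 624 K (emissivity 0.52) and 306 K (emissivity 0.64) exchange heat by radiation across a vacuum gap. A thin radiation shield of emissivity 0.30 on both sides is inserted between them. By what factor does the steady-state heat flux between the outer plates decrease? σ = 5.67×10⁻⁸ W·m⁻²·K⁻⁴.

factor ≈ 3.28

Without shield: q₀ = σΔ(T⁴)/(1/ε₁+1/ε₂−1) with denominator 2.486.
With shield the two gaps are in series; the resistances add: (1/ε₁+1/ε_s−1)+(1/ε_s+1/ε₂−1) = 4.256+3.896 = 8.152.
Heat-flux ratio q₀/q = 8.152/2.486.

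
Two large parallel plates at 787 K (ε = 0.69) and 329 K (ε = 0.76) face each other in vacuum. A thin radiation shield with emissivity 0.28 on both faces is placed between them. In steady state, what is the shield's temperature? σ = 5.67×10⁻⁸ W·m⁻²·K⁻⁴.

In steady state the net flux on the hot side equals that on the cold side.
σ(T₁⁴−T_s⁴)/D₁ = σ(T_s⁴−T₂⁴)/D₂, with D₁ = 1/ε₁+1/ε_s−1 = 4.021, D₂ = 1/ε_s+1/ε₂−1 = 3.887.
Solve for T_s⁴: T_s⁴ = (D₂·T₁⁴ + D₁·T₂⁴)/(D₁+D₂) = 1.945×10¹¹ K⁴.

T_s ≈ 664 K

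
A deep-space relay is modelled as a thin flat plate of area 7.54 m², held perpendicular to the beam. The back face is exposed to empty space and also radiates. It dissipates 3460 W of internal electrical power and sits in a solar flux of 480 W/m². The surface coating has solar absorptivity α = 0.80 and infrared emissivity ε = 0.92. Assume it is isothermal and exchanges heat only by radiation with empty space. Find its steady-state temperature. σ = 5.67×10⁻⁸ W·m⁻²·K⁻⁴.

At steady state, absorbed solar power + internal power = radiated power.
Absorbed: α·S·A_cross = 0.80·480·7.540 = 2895 W (cross-section A).
Total input = 2895 + 3460 = 6355 W.
Radiated: εσ·A_surf·T⁴ with A_surf = 2A = 15.08 m².
T⁴ = 6355/(0.92·5.67×10⁻⁸·15.08) = 8.079×10⁹ K⁴.

T ≈ 300 K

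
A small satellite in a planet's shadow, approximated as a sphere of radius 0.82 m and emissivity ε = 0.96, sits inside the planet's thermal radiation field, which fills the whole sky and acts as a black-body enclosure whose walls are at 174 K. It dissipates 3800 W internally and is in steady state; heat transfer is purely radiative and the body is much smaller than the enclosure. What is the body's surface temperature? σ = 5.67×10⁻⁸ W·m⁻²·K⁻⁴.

T ≈ 310 K

For a small grey body in a large enclosure, net radiated power = εσA(T⁴ − T_w⁴).
Steady state: P = εσA(T⁴ − T_w⁴) with A = 4πr² = 8.450 m².
T⁴ = P/(εσA) + T_w⁴ = 3800/(0.96·5.67×10⁻⁸·8.450) + (174)⁴
    = 8.262×10⁹ + 9.166×10⁸ = 9.179×10⁹ K⁴.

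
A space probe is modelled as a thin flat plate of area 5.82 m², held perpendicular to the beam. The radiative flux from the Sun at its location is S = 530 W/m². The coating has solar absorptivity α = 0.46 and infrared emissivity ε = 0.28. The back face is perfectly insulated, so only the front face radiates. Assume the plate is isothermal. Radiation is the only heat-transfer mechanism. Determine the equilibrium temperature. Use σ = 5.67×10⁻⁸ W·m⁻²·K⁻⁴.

T ≈ 352 K

At equilibrium, absorbed power = emitted power.
Absorbing cross-section = A = 5.820 m²; emitting surface = A = 5.820 m² (ratio 1).
αS·A_cross = εσ·A_surf·T⁴  ⇒  T⁴ = αS/(ε·1σ).
T⁴ = 0.460·530/(0.28·1·5.67×10⁻⁸) = 1.536×10¹⁰ K⁴.
T = (1.536×10¹⁰)^(1/4).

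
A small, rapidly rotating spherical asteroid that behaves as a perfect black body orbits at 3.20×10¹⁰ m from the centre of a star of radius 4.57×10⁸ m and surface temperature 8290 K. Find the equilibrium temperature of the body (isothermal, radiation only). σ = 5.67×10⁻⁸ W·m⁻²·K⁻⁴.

The star's surface emits σT_*⁴; at distance d the flux is S = σT_*⁴(R_*/d)².
S = 5.67×10⁻⁸·(8290)⁴·(4.57×10⁸/3.20×10¹⁰)² = 54620 W/m².
For an isothermal sphere T⁴ = (1−a)S/(4σ) = 2.408×10¹¹ K⁴.

T ≈ 701 K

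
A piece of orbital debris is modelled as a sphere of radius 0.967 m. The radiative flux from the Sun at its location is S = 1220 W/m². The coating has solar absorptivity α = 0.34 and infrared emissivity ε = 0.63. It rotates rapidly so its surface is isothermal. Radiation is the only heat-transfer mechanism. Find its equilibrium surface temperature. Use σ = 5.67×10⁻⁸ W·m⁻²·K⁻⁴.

T ≈ 232 K

At equilibrium, absorbed power = emitted power.
Absorbing cross-section = πr² = 2.938 m²; emitting surface = 4πr² = 11.75 m² (ratio 4).
αS·A_cross = εσ·A_surf·T⁴  ⇒  T⁴ = αS/(ε·4σ).
T⁴ = 0.340·1220/(0.63·4·5.67×10⁻⁸) = 2.903×10⁹ K⁴.
T = (2.903×10⁹)^(1/4).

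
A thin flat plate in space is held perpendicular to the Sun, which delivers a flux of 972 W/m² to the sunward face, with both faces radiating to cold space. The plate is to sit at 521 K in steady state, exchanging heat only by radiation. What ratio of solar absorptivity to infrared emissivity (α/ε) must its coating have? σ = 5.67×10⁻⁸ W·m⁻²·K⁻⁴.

Balance: αS·A = εσ·2A·T⁴ ⇒ α/ε = 2σT⁴/S.
α/ε = 2·5.67×10⁻⁸·(521)⁴/972 = 2·5.67×10⁻⁸·7.368×10¹⁰/972.

α/ε ≈ 8.60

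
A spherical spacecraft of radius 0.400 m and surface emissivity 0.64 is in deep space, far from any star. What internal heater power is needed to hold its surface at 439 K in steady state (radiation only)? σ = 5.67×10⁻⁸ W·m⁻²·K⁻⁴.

P = εσ·4πr²·T⁴.
4πr² = 2.011 m²; T⁴ = 3.714×10¹⁰ K⁴.
P = 0.64·5.67×10⁻⁸·2.011·3.714×10¹⁰.

P ≈ 2710 W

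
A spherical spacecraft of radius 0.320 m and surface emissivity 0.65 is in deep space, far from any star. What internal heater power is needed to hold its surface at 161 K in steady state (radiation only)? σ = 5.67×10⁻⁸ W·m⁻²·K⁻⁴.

P = εσ·4πr²·T⁴.
4πr² = 1.287 m²; T⁴ = 6.719×10⁸ K⁴.
P = 0.65·5.67×10⁻⁸·1.287·6.719×10⁸.

P ≈ 31.9 W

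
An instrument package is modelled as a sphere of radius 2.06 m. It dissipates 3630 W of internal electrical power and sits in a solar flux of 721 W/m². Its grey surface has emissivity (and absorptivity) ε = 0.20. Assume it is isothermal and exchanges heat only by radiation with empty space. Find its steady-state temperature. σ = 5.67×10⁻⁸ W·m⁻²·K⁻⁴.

At steady state, absorbed solar power + internal power = radiated power.
Absorbed: α·S·A_cross = 0.20·721·13.33 = 1922 W (cross-section πr²).
Total input = 1922 + 3630 = 5552 W.
Radiated: εσ·A_surf·T⁴ with A_surf = 4πr² = 53.33 m².
T⁴ = 5552/(0.20·5.67×10⁻⁸·53.33) = 9.182×10⁹ K⁴.

T ≈ 310 K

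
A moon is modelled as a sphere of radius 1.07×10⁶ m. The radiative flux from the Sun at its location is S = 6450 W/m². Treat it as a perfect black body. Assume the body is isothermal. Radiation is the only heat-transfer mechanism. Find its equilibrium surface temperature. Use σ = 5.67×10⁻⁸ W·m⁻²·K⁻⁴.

At equilibrium, absorbed power = emitted power.
Absorbing cross-section = πr² = 3.597×10¹² m²; emitting surface = 4πr² = 1.439×10¹³ m² (ratio 4).
S·A_cross = εσ·A_surf·T⁴  ⇒  T⁴ = S/(4σ).
T⁴ = 1.00·6450/(4·5.67×10⁻⁸) = 2.844×10¹⁰ K⁴.
T = (2.844×10¹⁰)^(1/4).

T ≈ 411 K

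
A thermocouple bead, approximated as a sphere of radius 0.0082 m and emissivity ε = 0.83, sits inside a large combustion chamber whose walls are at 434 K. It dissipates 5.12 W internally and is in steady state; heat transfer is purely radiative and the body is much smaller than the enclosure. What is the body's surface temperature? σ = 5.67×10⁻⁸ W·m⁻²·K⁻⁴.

T ≈ 637 K

For a small grey body in a large enclosure, net radiated power = εσA(T⁴ − T_w⁴).
Steady state: P = εσA(T⁴ − T_w⁴) with A = 4πr² = 8.450×10⁻⁴ m².
T⁴ = P/(εσA) + T_w⁴ = 5.12/(0.83·5.67×10⁻⁸·8.450×10⁻⁴) + (434)⁴
    = 1.288×10¹¹ + 3.548×10¹⁰ = 1.642×10¹¹ K⁴.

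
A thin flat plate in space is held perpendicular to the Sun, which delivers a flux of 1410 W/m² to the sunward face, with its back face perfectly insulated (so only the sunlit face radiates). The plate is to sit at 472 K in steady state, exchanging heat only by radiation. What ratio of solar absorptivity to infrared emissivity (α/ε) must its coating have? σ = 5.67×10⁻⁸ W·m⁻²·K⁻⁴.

Balance: αS·A = εσ·1A·T⁴ ⇒ α/ε = σT⁴/S.
α/ε = 5.67×10⁻⁸·(472)⁴/1410 = 5.67×10⁻⁸·4.963×10¹⁰/1410.

α/ε ≈ 2.00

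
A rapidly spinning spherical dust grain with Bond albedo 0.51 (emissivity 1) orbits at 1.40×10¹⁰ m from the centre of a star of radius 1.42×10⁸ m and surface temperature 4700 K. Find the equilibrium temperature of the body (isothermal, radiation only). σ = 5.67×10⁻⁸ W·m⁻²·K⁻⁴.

The star's surface emits σT_*⁴; at distance d the flux is S = σT_*⁴(R_*/d)².
S = 5.67×10⁻⁸·(4700)⁴·(1.42×10⁸/1.40×10¹⁰)² = 2846 W/m².
For an isothermal sphere T⁴ = (1−a)S/(4σ) = 6.150×10⁹ K⁴.

T ≈ 280 K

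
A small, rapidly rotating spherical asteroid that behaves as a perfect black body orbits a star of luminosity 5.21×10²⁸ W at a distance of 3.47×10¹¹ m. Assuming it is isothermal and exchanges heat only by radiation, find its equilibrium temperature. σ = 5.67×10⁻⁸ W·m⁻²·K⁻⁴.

T ≈ 624 K

First find the stellar flux at distance d: S = L/(4πd²) = 5.21×10²⁸/(4π·(3.47×10¹¹)²) = 34430 W/m².
For an isothermal sphere, absorbed (1−a)S·πr² = emitted σ·4πr²·T⁴, so T⁴ = (1−a)S/(4σ).
T⁴ = 1.00·34430/(4·5.67×10⁻⁸) = 1.518×10¹¹ K⁴.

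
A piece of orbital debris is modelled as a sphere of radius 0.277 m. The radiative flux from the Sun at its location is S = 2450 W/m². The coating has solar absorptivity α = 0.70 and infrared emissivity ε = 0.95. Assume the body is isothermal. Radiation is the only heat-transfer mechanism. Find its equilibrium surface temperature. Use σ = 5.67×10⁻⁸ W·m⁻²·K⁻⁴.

At equilibrium, absorbed power = emitted power.
Absorbing cross-section = πr² = 0.2411 m²; emitting surface = 4πr² = 0.9642 m² (ratio 4).
αS·A_cross = εσ·A_surf·T⁴  ⇒  T⁴ = αS/(ε·4σ).
T⁴ = 0.700·2450/(0.95·4·5.67×10⁻⁸) = 7.960×10⁹ K⁴.
T = (7.960×10⁹)^(1/4).

T ≈ 299 K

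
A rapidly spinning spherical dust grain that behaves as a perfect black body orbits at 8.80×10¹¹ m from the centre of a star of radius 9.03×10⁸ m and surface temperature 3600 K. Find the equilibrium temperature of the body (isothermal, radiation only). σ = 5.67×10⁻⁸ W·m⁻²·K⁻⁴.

The star's surface emits σT_*⁴; at distance d the flux is S = σT_*⁴(R_*/d)².
S = 5.67×10⁻⁸·(3600)⁴·(9.03×10⁸/8.80×10¹¹)² = 10.03 W/m².
For an isothermal sphere T⁴ = (1−a)S/(4σ) = 4.421×10⁷ K⁴.

T ≈ 81.5 K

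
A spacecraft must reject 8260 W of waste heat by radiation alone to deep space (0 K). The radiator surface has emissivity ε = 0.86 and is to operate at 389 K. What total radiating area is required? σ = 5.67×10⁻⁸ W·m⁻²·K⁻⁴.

A ≈ 7.40 m²

P = εσA T⁴ ⇒ A = P/(εσT⁴).
T⁴ = 2.290×10¹⁰ K⁴.
A = 8260/(0.86 × 5.67×10⁻⁸ × 2.290×10¹⁰).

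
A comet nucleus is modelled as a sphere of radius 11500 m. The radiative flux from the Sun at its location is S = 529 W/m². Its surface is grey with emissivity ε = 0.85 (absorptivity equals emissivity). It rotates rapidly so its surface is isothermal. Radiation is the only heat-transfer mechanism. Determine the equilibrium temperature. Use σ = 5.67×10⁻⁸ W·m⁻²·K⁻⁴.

T ≈ 220 K

At equilibrium, absorbed power = emitted power.
Absorbing cross-section = πr² = 4.155×10⁸ m²; emitting surface = 4πr² = 1.662×10⁹ m² (ratio 4).
εS·A_cross = εσ·A_surf·T⁴  ⇒  T⁴ = S/(4σ)   (ε cancels).
T⁴ = 529/(4·5.67×10⁻⁸) = 2.332×10⁹ K⁴.
T = (2.332×10⁹)^(1/4).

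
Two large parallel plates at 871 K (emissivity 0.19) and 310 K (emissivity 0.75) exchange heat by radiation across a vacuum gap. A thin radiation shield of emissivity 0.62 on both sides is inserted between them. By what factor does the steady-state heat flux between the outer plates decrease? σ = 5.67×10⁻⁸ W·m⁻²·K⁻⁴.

Without shield: q₀ = σΔ(T⁴)/(1/ε₁+1/ε₂−1) with denominator 5.596.
With shield the two gaps are in series; the resistances add: (1/ε₁+1/ε_s−1)+(1/ε_s+1/ε₂−1) = 5.876+1.946 = 7.822.
Heat-flux ratio q₀/q = 7.822/5.596.

factor ≈ 1.40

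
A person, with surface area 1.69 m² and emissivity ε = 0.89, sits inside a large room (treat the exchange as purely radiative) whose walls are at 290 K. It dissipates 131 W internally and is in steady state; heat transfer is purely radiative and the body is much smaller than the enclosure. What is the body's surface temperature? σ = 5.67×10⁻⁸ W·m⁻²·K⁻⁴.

T ≈ 305 K

For a small grey body in a large enclosure, net radiated power = εσA(T⁴ − T_w⁴).
Steady state: P = εσA(T⁴ − T_w⁴) with A = 1.69 m².
T⁴ = P/(εσA) + T_w⁴ = 131/(0.89·5.67×10⁻⁸·1.690) + (290)⁴
    = 1.536×10⁹ + 7.073×10⁹ = 8.609×10⁹ K⁴.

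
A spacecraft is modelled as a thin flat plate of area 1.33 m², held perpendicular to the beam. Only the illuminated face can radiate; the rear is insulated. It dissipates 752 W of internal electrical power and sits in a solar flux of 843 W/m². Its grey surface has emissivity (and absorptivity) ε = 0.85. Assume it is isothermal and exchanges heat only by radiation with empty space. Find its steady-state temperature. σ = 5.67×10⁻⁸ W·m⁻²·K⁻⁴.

At steady state, absorbed solar power + internal power = radiated power.
Absorbed: α·S·A_cross = 0.85·843·1.330 = 953.0 W (cross-section A).
Total input = 953.0 + 752 = 1705 W.
Radiated: εσ·A_surf·T⁴ with A_surf = A = 1.330 m².
T⁴ = 1705/(0.85·5.67×10⁻⁸·1.330) = 2.660×10¹⁰ K⁴.

T ≈ 404 K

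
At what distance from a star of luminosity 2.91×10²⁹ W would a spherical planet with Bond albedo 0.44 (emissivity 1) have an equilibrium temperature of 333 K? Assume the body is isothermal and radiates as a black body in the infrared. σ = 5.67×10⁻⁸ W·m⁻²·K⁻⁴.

d ≈ 2.16×10¹² m

For an isothermal black-emitting sphere, (1−a)S·πr² = σ·4πr²·T⁴ ⇒ S = 4σT⁴/(1−a).
S = 4·5.67×10⁻⁸·(333)⁴/0.560 = 4980 W/m².
Flux falls as S = L/(4πd²), so d = √(L/(4πS)) = √(2.91×10²⁹/(4π·4980)).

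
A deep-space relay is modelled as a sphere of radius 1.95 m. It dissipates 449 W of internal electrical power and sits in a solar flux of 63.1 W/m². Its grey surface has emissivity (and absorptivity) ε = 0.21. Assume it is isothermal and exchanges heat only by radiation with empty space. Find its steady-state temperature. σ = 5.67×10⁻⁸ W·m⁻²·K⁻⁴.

T ≈ 181 K

At steady state, absorbed solar power + internal power = radiated power.
Absorbed: α·S·A_cross = 0.21·63.1·11.95 = 158.3 W (cross-section πr²).
Total input = 158.3 + 449 = 607.3 W.
Radiated: εσ·A_surf·T⁴ with A_surf = 4πr² = 47.78 m².
T⁴ = 607.3/(0.21·5.67×10⁻⁸·47.78) = 1.067×10⁹ K⁴.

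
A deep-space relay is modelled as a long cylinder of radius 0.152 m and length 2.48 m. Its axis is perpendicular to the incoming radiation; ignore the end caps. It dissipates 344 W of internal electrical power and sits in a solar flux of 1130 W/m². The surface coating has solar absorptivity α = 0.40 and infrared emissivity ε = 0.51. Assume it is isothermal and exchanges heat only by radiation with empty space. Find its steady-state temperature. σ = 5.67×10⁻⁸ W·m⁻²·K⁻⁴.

At steady state, absorbed solar power + internal power = radiated power.
Absorbed: α·S·A_cross = 0.40·1130·0.7539 = 340.8 W (cross-section 2rL).
Total input = 340.8 + 344 = 684.8 W.
Radiated: εσ·A_surf·T⁴ with A_surf = 2πrL = 2.369 m².
T⁴ = 684.8/(0.51·5.67×10⁻⁸·2.369) = 9.998×10⁹ K⁴.

T ≈ 316 K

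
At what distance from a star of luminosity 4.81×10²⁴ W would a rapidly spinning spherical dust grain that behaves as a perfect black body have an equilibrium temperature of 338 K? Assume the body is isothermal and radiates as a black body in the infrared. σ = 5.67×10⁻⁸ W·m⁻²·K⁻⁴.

d ≈ 1.14×10¹⁰ m

For an isothermal black-emitting sphere, (1−a)S·πr² = σ·4πr²·T⁴ ⇒ S = 4σT⁴/(1−a).
S = 4·5.67×10⁻⁸·(338)⁴/1.00 = 2960 W/m².
Flux falls as S = L/(4πd²), so d = √(L/(4πS)) = √(4.81×10²⁴/(4π·2960)).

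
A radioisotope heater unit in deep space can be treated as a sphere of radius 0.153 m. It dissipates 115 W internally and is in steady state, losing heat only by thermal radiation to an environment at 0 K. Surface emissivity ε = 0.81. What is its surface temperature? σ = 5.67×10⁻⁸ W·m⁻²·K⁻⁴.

T ≈ 304 K

Steady state: internal power = radiated power, P = εσA T⁴.
Radiating area A = 4πr² = 0.2942 m².
T⁴ = P/(εσA) = 115/(0.81·5.67×10⁻⁸·0.2942) = 8.512×10⁹ K⁴.
T = (8.512×10⁹)^(1/4).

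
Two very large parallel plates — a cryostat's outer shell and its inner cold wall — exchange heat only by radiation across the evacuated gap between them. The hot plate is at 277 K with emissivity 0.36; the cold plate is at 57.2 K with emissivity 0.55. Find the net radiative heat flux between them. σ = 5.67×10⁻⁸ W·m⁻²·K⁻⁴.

q ≈ 92.7 W/m²

For two infinite grey parallel plates, q = σ(T₁⁴ − T₂⁴)/(1/ε₁ + 1/ε₂ − 1).
T₁⁴ − T₂⁴ = 5.887×10⁹ − 1.070×10⁷ = 5.877×10⁹ K⁴.
1/ε₁ + 1/ε₂ − 1 = 2.778 + 1.818 − 1 = 3.596.
q = 5.67×10⁻⁸ × 5.877×10⁹ / 3.596.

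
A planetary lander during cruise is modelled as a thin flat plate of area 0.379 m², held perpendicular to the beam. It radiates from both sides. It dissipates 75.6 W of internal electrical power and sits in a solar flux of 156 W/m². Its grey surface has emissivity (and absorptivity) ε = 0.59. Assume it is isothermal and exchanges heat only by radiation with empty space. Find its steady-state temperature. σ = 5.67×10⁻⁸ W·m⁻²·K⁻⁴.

At steady state, absorbed solar power + internal power = radiated power.
Absorbed: α·S·A_cross = 0.59·156·0.3790 = 34.88 W (cross-section A).
Total input = 34.88 + 75.6 = 110.5 W.
Radiated: εσ·A_surf·T⁴ with A_surf = 2A = 0.7580 m².
T⁴ = 110.5/(0.59·5.67×10⁻⁸·0.7580) = 4.357×10⁹ K⁴.

T ≈ 257 K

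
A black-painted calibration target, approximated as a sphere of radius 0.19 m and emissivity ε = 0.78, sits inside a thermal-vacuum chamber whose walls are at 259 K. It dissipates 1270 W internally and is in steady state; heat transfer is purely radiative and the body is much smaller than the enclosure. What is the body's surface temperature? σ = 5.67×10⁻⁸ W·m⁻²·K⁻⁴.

For a small grey body in a large enclosure, net radiated power = εσA(T⁴ − T_w⁴).
Steady state: P = εσA(T⁴ − T_w⁴) with A = 4πr² = 0.4536 m².
T⁴ = P/(εσA) + T_w⁴ = 1270/(0.78·5.67×10⁻⁸·0.4536) + (259)⁴
    = 6.330×10¹⁰ + 4.500×10⁹ = 6.780×10¹⁰ K⁴.

T ≈ 510 K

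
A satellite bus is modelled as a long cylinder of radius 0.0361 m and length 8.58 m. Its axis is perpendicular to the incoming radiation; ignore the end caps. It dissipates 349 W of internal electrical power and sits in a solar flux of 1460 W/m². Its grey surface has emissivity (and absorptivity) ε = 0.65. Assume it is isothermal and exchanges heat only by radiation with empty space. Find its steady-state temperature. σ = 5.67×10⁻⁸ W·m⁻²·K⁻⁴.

T ≈ 338 K

At steady state, absorbed solar power + internal power = radiated power.
Absorbed: α·S·A_cross = 0.65·1460·0.6195 = 587.9 W (cross-section 2rL).
Total input = 587.9 + 349 = 936.9 W.
Radiated: εσ·A_surf·T⁴ with A_surf = 2πrL = 1.946 m².
T⁴ = 936.9/(0.65·5.67×10⁻⁸·1.946) = 1.306×10¹⁰ K⁴.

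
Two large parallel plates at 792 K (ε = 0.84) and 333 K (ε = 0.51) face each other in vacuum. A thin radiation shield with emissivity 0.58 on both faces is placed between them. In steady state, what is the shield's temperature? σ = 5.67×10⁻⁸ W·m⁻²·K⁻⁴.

In steady state the net flux on the hot side equals that on the cold side.
σ(T₁⁴−T_s⁴)/D₁ = σ(T_s⁴−T₂⁴)/D₂, with D₁ = 1/ε₁+1/ε_s−1 = 1.915, D₂ = 1/ε_s+1/ε₂−1 = 2.685.
Solve for T_s⁴: T_s⁴ = (D₂·T₁⁴ + D₁·T₂⁴)/(D₁+D₂) = 2.348×10¹¹ K⁴.

T_s ≈ 696 K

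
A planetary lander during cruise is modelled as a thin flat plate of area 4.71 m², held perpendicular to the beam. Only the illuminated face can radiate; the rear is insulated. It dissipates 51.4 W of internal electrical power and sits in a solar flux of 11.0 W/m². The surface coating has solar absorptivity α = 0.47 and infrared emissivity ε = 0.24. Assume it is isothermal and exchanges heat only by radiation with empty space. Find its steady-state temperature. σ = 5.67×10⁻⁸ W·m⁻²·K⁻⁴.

T ≈ 185 K

At steady state, absorbed solar power + internal power = radiated power.
Absorbed: α·S·A_cross = 0.47·11.0·4.710 = 24.35 W (cross-section A).
Total input = 24.35 + 51.4 = 75.75 W.
Radiated: εσ·A_surf·T⁴ with A_surf = A = 4.710 m².
T⁴ = 75.75/(0.24·5.67×10⁻⁸·4.710) = 1.182×10⁹ K⁴.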